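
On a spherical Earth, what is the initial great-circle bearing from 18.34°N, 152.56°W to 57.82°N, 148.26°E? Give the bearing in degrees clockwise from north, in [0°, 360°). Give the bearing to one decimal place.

Δλ = 148.26 − -152.56 = 300.82°; wrapped into (−180°, 180°]: -59.18°.
θ = atan2( sin Δλ · cos φ₂ , cos φ₁ · sin φ₂ − sin φ₁ · cos φ₂ · cos Δλ )
  = atan2(-0.45737, 0.71753) = -32.514° → normalised to [0°, 360°): 327.486°.

327.5°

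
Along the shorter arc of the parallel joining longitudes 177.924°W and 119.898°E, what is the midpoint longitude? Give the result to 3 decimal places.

150.987°E

Signed shortest Δλ from -177.924° to +119.898° is -62.178°.
Midpoint longitude = -177.924° + (-62.178°)/2 = -177.924° − 31.089° = -209.013°.
Normalise into (−180°, 180°]: +150.987°.
(The naïve average (-177.924 + +119.898)/2 = -29.013° is on the wrong side of the globe.)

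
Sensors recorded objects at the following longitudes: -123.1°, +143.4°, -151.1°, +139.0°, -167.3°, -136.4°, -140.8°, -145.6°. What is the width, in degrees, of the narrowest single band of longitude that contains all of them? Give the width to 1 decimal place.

97.9°

Sort the longitudes: -167.3°, -151.1°, -145.6°, -140.8°, -136.4°, -123.1°, +139.0°, +143.4°.
Eastward gaps between consecutive values (wrapping around): 16.2°, 5.5°, 4.8°, 4.4°, 13.3°, 262.1°, 4.4°, 49.3°.
Largest gap = 262.1° ⇒ minimal covering band is its complement: 360° − 262.1° = 97.9°.
Band runs from +139.0° eastward to -123.1°, crossing the antimeridian.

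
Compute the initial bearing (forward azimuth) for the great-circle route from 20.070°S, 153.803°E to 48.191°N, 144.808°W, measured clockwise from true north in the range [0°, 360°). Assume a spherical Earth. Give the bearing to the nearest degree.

Δλ = -144.808 − 153.803 = -298.611°; wrapped into (−180°, 180°]: 61.389°.
θ = atan2( sin Δλ · cos φ₂ , cos φ₁ · sin φ₂ − sin φ₁ · cos φ₂ · cos Δλ )
  = atan2(0.58525, 0.80966) = 35.861° → normalised to [0°, 360°): 35.861°.

36°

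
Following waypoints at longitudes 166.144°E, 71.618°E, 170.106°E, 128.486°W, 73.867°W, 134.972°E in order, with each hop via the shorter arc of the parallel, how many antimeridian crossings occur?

2

Leg 1: +166.144° → +71.618°, shortest Δλ = -94.526° (west) — does not cross 180°.
Leg 2: +71.618° → +170.106°, shortest Δλ = 98.488° (east) — does not cross 180°.
Leg 3: +170.106° → -128.486°, shortest Δλ = 61.408° (east) — crosses 180°.
Leg 4: -128.486° → -73.867°, shortest Δλ = 54.619° (east) — does not cross 180°.
Leg 5: -73.867° → +134.972°, shortest Δλ = -151.161° (west) — crosses 180°.
Total crossings: 2.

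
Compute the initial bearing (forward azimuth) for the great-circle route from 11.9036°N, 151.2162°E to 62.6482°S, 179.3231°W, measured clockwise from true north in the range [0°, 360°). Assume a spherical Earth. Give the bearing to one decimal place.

166.6°

Δλ = -179.3231 − 151.2162 = -330.5393°; wrapped into (−180°, 180°]: 29.4607°.
θ = atan2( sin Δλ · cos φ₂ , cos φ₁ · sin φ₂ − sin φ₁ · cos φ₂ · cos Δλ )
  = atan2(0.22597, -0.95162) = 166.642° → normalised to [0°, 360°): 166.642°.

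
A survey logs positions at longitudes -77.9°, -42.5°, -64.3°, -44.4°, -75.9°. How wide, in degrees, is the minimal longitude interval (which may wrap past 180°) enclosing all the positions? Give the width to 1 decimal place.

Sort the longitudes: -77.9°, -75.9°, -64.3°, -44.4°, -42.5°.
Eastward gaps between consecutive values (wrapping around): 2.0°, 11.6°, 19.9°, 1.9°, 324.6°.
Largest gap = 324.6° ⇒ minimal covering band is its complement: 360° − 324.6° = 35.4°.
Band runs from -77.9° eastward to -42.5°.

35.4°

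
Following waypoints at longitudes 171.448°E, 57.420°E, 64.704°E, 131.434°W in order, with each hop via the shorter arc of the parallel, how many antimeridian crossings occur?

1

Leg 1: +171.448° → +57.420°, shortest Δλ = -114.028° (west) — does not cross 180°.
Leg 2: +57.420° → +64.704°, shortest Δλ = 7.284° (east) — does not cross 180°.
Leg 3: +64.704° → -131.434°, shortest Δλ = 163.862° (east) — crosses 180°.
Total crossings: 1.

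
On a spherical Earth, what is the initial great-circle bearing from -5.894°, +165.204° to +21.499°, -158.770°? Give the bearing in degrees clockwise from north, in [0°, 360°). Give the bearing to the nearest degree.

Δλ = -158.770 − 165.204 = -323.974°; wrapped into (−180°, 180°]: 36.026°.
θ = atan2( sin Δλ · cos φ₂ , cos φ₁ · sin φ₂ − sin φ₁ · cos φ₂ · cos Δλ )
  = atan2(0.54723, 0.44182) = 51.084° → normalised to [0°, 360°): 51.084°.

51°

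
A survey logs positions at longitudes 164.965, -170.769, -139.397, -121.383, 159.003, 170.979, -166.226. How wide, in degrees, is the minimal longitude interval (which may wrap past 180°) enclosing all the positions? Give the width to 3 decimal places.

79.614°

Sort the longitudes: -170.769°, -166.226°, -139.397°, -121.383°, +159.003°, +164.965°, +170.979°.
Eastward gaps between consecutive values (wrapping around): 4.543°, 26.829°, 18.014°, 280.386°, 5.962°, 6.014°, 18.252°.
Largest gap = 280.386° ⇒ minimal covering band is its complement: 360° − 280.386° = 79.614°.
Band runs from +159.003° eastward to -121.383°, crossing the antimeridian.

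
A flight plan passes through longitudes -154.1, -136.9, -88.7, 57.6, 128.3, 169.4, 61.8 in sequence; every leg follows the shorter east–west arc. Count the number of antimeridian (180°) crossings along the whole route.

Leg 1: -154.1° → -136.9°, shortest Δλ = 17.2° (east) — does not cross 180°.
Leg 2: -136.9° → -88.7°, shortest Δλ = 48.2° (east) — does not cross 180°.
Leg 3: -88.7° → +57.6°, shortest Δλ = 146.3° (east) — does not cross 180°.
Leg 4: +57.6° → +128.3°, shortest Δλ = 70.7° (east) — does not cross 180°.
Leg 5: +128.3° → +169.4°, shortest Δλ = 41.1° (east) — does not cross 180°.
Leg 6: +169.4° → +61.8°, shortest Δλ = -107.6° (west) — does not cross 180°.
Total crossings: 0.

0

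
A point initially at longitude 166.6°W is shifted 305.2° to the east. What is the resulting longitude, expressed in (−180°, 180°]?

Start at -166.6°; shift +305.2° → +138.6°.
+138.6° already lies in (−180°, 180°].

138.6°E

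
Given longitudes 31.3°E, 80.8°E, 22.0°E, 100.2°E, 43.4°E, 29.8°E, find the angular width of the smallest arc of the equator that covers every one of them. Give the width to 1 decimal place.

Sort the longitudes: +22.0°, +29.8°, +31.3°, +43.4°, +80.8°, +100.2°.
Eastward gaps between consecutive values (wrapping around): 7.8°, 1.5°, 12.1°, 37.4°, 19.4°, 281.8°.
Largest gap = 281.8° ⇒ minimal covering band is its complement: 360° − 281.8° = 78.2°.
Band runs from +22.0° eastward to +100.2°.

78.2°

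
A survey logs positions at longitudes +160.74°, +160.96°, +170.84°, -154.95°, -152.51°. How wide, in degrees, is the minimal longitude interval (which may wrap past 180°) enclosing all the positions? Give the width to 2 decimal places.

46.75°

Sort the longitudes: -154.95°, -152.51°, +160.74°, +160.96°, +170.84°.
Eastward gaps between consecutive values (wrapping around): 2.44°, 313.25°, 0.22°, 9.88°, 34.21°.
Largest gap = 313.25° ⇒ minimal covering band is its complement: 360° − 313.25° = 46.75°.
Band runs from +160.74° eastward to -152.51°, crossing the antimeridian.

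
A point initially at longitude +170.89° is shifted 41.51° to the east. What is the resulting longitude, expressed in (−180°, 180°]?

Start at +170.89°; shift +41.51° → +212.40°.
+212.40° lies outside (−180°, 180°]; subtract 360° → -147.60°.

-147.60°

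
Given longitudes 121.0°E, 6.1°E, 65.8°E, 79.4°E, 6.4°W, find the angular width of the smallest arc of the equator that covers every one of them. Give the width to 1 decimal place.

Sort the longitudes: -6.4°, +6.1°, +65.8°, +79.4°, +121.0°.
Eastward gaps between consecutive values (wrapping around): 12.5°, 59.7°, 13.6°, 41.6°, 232.6°.
Largest gap = 232.6° ⇒ minimal covering band is its complement: 360° − 232.6° = 127.4°.
Band runs from -6.4° eastward to +121.0°.

127.4°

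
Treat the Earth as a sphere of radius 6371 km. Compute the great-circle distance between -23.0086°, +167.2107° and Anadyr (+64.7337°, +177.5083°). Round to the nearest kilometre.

9797 km

Δλ = 177.5083 − 167.2107 = 10.2976°.
Δφ = 64.7337 − -23.0086 = 87.7423°.
a = sin²(Δφ/2) + cos φ₁ · cos φ₂ · sin²(Δλ/2) = 0.483467.
c = 2·atan2(√a, √(1−a)) = 1.53772 rad → d = 6371·c ≈ 9796.84 km.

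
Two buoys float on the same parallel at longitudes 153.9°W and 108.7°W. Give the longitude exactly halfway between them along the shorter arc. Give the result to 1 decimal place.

Signed shortest Δλ from -153.9° to -108.7° is +45.2°.
Midpoint longitude = -153.9° + (+45.2°)/2 = -153.9° + 22.6° = -131.3°.

131.3°W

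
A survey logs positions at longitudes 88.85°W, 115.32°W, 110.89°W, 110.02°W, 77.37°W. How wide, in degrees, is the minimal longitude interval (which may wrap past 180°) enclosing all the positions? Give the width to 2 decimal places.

Sort the longitudes: -115.32°, -110.89°, -110.02°, -88.85°, -77.37°.
Eastward gaps between consecutive values (wrapping around): 4.43°, 0.87°, 21.17°, 11.48°, 322.05°.
Largest gap = 322.05° ⇒ minimal covering band is its complement: 360° − 322.05° = 37.95°.
Band runs from -115.32° eastward to -77.37°.

37.95°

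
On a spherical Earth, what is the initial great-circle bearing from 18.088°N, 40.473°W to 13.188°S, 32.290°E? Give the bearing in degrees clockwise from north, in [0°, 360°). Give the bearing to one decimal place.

108.2°

Δλ = 32.290 − -40.473 = 72.763°.
θ = atan2( sin Δλ · cos φ₂ , cos φ₁ · sin φ₂ − sin φ₁ · cos φ₂ · cos Δλ )
  = atan2(0.92990, -0.30645) = 108.240° → normalised to [0°, 360°): 108.240°.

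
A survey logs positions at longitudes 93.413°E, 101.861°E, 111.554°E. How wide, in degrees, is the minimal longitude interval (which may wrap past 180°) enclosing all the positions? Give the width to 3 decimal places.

Sort the longitudes: +93.413°, +101.861°, +111.554°.
Eastward gaps between consecutive values (wrapping around): 8.448°, 9.693°, 341.859°.
Largest gap = 341.859° ⇒ minimal covering band is its complement: 360° − 341.859° = 18.141°.
Band runs from +93.413° eastward to +111.554°.

18.141°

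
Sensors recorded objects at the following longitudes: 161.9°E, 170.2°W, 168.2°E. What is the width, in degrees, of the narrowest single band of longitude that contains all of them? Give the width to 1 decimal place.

27.9°

Sort the longitudes: -170.2°, +161.9°, +168.2°.
Eastward gaps between consecutive values (wrapping around): 332.1°, 6.3°, 21.6°.
Largest gap = 332.1° ⇒ minimal covering band is its complement: 360° − 332.1° = 27.9°.
Band runs from +161.9° eastward to -170.2°, crossing the antimeridian.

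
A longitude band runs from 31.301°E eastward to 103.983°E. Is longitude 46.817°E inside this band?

Band width going east from +31.301° to +103.983°: ((103.983 − 31.301) mod 360) = 72.682°.
Offset of +46.817° east of the west edge: ((46.817 − 31.301) mod 360) = 15.516°.
15.516° ≤ 72.682° ⇒ inside.

Yes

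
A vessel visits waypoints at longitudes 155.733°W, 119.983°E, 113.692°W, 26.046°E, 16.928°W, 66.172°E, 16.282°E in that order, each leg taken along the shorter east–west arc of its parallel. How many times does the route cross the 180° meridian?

2

Leg 1: -155.733° → +119.983°, shortest Δλ = -84.284° (west) — crosses 180°.
Leg 2: +119.983° → -113.692°, shortest Δλ = 126.325° (east) — crosses 180°.
Leg 3: -113.692° → +26.046°, shortest Δλ = 139.738° (east) — does not cross 180°.
Leg 4: +26.046° → -16.928°, shortest Δλ = -42.974° (west) — does not cross 180°.
Leg 5: -16.928° → +66.172°, shortest Δλ = 83.1° (east) — does not cross 180°.
Leg 6: +66.172° → +16.282°, shortest Δλ = -49.89° (west) — does not cross 180°.
Total crossings: 2.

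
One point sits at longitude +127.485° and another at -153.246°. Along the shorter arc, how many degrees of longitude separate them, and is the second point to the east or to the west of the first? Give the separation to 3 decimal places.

79.269° east

Raw difference: -153.246 − 127.485 = -280.731°.
Normalise into (−180°, 180°]: -280.731° + 360° = 79.269°.
Positive ⇒ the second point lies to the east; separation 79.269°.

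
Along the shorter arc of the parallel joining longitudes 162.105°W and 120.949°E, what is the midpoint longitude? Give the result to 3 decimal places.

Signed shortest Δλ from -162.105° to +120.949° is -76.946°.
Midpoint longitude = -162.105° + (-76.946°)/2 = -162.105° − 38.473° = -200.578°.
Normalise into (−180°, 180°]: +159.422°.
(The naïve average (-162.105 + +120.949)/2 = -20.578° is on the wrong side of the globe.)

159.422°E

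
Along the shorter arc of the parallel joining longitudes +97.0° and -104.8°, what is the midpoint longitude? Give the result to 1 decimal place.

+176.1°

Signed shortest Δλ from +97.0° to -104.8° is +158.2°.
Midpoint longitude = +97.0° + (+158.2°)/2 = +97.0° + 79.1° = +176.1°.
(The naïve average (+97.0 + -104.8)/2 = -3.9° is on the wrong side of the globe.)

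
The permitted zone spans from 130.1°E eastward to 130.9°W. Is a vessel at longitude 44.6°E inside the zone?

No

Band width going east from +130.1° to -130.9°: ((-130.9 − 130.1) mod 360) = 99.0°.
Offset of +44.6° east of the west edge: ((44.6 − 130.1) mod 360) = 274.5°.
274.5° > 99.0° ⇒ outside.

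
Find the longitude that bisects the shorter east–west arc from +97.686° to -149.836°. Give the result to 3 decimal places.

Signed shortest Δλ from +97.686° to -149.836° is +112.478°.
Midpoint longitude = +97.686° + (+112.478°)/2 = +97.686° + 56.239° = +153.925°.
(The naïve average (+97.686 + -149.836)/2 = -26.075° is on the wrong side of the globe.)

+153.925°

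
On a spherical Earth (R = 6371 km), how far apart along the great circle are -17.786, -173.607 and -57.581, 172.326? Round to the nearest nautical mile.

2470 nmi

Δλ = 172.326 − -173.607 = 345.933°; wrapped into (−180°, 180°]: -14.067°.
Δφ = -57.581 − -17.786 = -39.795°.
a = sin²(Δφ/2) + cos φ₁ · cos φ₂ · sin²(Δλ/2) = 0.123484.
c = 2·atan2(√a, √(1−a)) = 0.71814 rad → d = 6371·c ≈ 4575.27 km ≈ 2470.45 nmi.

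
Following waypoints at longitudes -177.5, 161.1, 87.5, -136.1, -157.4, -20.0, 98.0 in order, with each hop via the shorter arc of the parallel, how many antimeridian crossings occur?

Leg 1: -177.5° → +161.1°, shortest Δλ = -21.4° (west) — crosses 180°.
Leg 2: +161.1° → +87.5°, shortest Δλ = -73.6° (west) — does not cross 180°.
Leg 3: +87.5° → -136.1°, shortest Δλ = 136.4° (east) — crosses 180°.
Leg 4: -136.1° → -157.4°, shortest Δλ = -21.3° (west) — does not cross 180°.
Leg 5: -157.4° → -20.0°, shortest Δλ = 137.4° (east) — does not cross 180°.
Leg 6: -20.0° → +98.0°, shortest Δλ = 118.0° (east) — does not cross 180°.
Total crossings: 2.

2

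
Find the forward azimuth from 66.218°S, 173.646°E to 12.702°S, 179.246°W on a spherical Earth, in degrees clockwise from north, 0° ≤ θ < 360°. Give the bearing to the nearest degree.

Δλ = -179.246 − 173.646 = -352.892°; wrapped into (−180°, 180°]: 7.108°.
θ = atan2( sin Δλ · cos φ₂ , cos φ₁ · sin φ₂ − sin φ₁ · cos φ₂ · cos Δλ )
  = atan2(0.12071, 0.79716) = 8.611° → normalised to [0°, 360°): 8.611°.

9°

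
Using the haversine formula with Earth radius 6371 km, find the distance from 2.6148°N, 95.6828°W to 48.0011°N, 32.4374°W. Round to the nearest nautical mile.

4229 nmi

Δλ = -32.4374 − -95.6828 = 63.2454°.
Δφ = 48.0011 − 2.6148 = 45.3863°.
a = sin²(Δφ/2) + cos φ₁ · cos φ₂ · sin²(Δλ/2) = 0.332597.
c = 2·atan2(√a, √(1−a)) = 1.22940 rad → d = 6371·c ≈ 7832.49 km ≈ 4229.20 nmi.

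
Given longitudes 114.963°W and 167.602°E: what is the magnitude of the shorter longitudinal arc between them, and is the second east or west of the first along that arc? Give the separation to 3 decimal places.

77.435° west

Raw difference: 167.602 − -114.963 = 282.565°.
Normalise into (−180°, 180°]: 282.565° − 360° = -77.435°.
Negative ⇒ the second point lies to the west; separation 77.435°.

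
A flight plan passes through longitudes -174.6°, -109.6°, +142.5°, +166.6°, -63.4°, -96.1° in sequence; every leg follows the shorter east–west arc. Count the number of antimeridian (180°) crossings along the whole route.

2

Leg 1: -174.6° → -109.6°, shortest Δλ = 65.0° (east) — does not cross 180°.
Leg 2: -109.6° → +142.5°, shortest Δλ = -107.9° (west) — crosses 180°.
Leg 3: +142.5° → +166.6°, shortest Δλ = 24.1° (east) — does not cross 180°.
Leg 4: +166.6° → -63.4°, shortest Δλ = 130.0° (east) — crosses 180°.
Leg 5: -63.4° → -96.1°, shortest Δλ = -32.7° (west) — does not cross 180°.
Total crossings: 2.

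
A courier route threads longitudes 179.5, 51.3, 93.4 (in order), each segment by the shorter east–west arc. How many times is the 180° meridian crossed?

Leg 1: +179.5° → +51.3°, shortest Δλ = -128.2° (west) — does not cross 180°.
Leg 2: +51.3° → +93.4°, shortest Δλ = 42.1° (east) — does not cross 180°.
Total crossings: 0.

0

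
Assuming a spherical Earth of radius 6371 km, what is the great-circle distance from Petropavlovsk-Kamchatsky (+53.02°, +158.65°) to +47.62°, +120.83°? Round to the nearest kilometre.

2718 km

Δλ = 120.83 − 158.65 = -37.82°.
Δφ = 47.62 − 53.02 = -5.40°.
a = sin²(Δφ/2) + cos φ₁ · cos φ₂ · sin²(Δλ/2) = 0.044805.
c = 2·atan2(√a, √(1−a)) = 0.42657 rad → d = 6371·c ≈ 2717.67 km.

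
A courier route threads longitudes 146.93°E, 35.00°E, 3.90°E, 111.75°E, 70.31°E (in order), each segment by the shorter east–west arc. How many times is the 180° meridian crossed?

0

Leg 1: +146.93° → +35.00°, shortest Δλ = -111.93° (west) — does not cross 180°.
Leg 2: +35.00° → +3.90°, shortest Δλ = -31.1° (west) — does not cross 180°.
Leg 3: +3.90° → +111.75°, shortest Δλ = 107.85° (east) — does not cross 180°.
Leg 4: +111.75° → +70.31°, shortest Δλ = -41.44° (west) — does not cross 180°.
Total crossings: 0.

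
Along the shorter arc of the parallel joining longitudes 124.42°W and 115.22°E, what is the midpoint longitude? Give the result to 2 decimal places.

Signed shortest Δλ from -124.42° to +115.22° is -120.36°.
Midpoint longitude = -124.42° + (-120.36°)/2 = -124.42° − 60.18° = -184.60°.
Normalise into (−180°, 180°]: +175.40°.
(The naïve average (-124.42 + +115.22)/2 = -4.6° is on the wrong side of the globe.)

175.40°E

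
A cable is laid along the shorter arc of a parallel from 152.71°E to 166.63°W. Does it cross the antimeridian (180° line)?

Yes

Naïve |-166.63 − 152.71| = 319.34° > 180°, so the shorter arc goes the other way round — across 180°.
Signed shortest Δλ = ((-166.63 − 152.71 + 180) mod 360) − 180 = 40.66°.
Going east by 40.66° from +152.71° passes through 180° before reaching -166.63°.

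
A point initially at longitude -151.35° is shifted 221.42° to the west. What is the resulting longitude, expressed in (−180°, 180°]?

-12.77°

Start at -151.35°; shift −221.42° → -372.77°.
-372.77° lies outside (−180°, 180°]; add 360° → -12.77°.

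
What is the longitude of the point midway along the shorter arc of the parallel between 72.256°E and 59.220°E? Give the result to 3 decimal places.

65.738°E

Signed shortest Δλ from +72.256° to +59.220° is -13.036°.
Midpoint longitude = +72.256° + (-13.036°)/2 = +72.256° − 6.518° = +65.738°.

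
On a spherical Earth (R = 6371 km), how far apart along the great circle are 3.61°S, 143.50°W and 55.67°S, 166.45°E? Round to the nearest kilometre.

Δλ = 166.45 − -143.50 = 309.95°; wrapped into (−180°, 180°]: -50.05°.
Δφ = -55.67 − -3.61 = -52.06°.
a = sin²(Δφ/2) + cos φ₁ · cos φ₂ · sin²(Δλ/2) = 0.293297.
c = 2·atan2(√a, √(1−a)) = 1.14460 rad → d = 6371·c ≈ 7292.28 km.

7292 km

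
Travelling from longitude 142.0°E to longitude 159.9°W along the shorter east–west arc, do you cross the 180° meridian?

Naïve |-159.9 − 142.0| = 301.9° > 180°, so the shorter arc goes the other way round — across 180°.
Signed shortest Δλ = ((-159.9 − 142.0 + 180) mod 360) − 180 = 58.1°.
Going east by 58.1° from +142.0° passes through 180° before reaching -159.9°.

Yes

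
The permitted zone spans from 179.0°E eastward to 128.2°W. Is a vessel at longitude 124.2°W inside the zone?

Band width going east from +179.0° to -128.2°: ((-128.2 − 179.0) mod 360) = 52.8°.
Offset of -124.2° east of the west edge: ((-124.2 − 179.0) mod 360) = 56.8°.
56.8° > 52.8° ⇒ outside.

No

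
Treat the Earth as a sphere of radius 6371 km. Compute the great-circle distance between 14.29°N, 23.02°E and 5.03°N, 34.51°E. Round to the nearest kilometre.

1626 km

Δλ = 34.51 − 23.02 = 11.49°.
Δφ = 5.03 − 14.29 = -9.26°.
a = sin²(Δφ/2) + cos φ₁ · cos φ₂ · sin²(Δλ/2) = 0.016189.
c = 2·atan2(√a, √(1−a)) = 0.25516 rad → d = 6371·c ≈ 1625.63 km.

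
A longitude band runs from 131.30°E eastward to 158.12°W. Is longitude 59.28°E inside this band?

No

Band width going east from +131.30° to -158.12°: ((-158.12 − 131.30) mod 360) = 70.58°.
Offset of +59.28° east of the west edge: ((59.28 − 131.30) mod 360) = 287.98°.
287.98° > 70.58° ⇒ outside.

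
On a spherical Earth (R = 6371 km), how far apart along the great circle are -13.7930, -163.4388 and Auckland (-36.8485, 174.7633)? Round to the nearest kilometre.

3354 km

Δλ = 174.7633 − -163.4388 = 338.2021°; wrapped into (−180°, 180°]: -21.7979°.
Δφ = -36.8485 − -13.7930 = -23.0555°.
a = sin²(Δφ/2) + cos φ₁ · cos φ₂ · sin²(Δλ/2) = 0.067720.
c = 2·atan2(√a, √(1−a)) = 0.52652 rad → d = 6371·c ≈ 3354.48 km.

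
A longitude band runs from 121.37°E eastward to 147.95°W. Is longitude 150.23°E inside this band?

Yes

Band width going east from +121.37° to -147.95°: ((-147.95 − 121.37) mod 360) = 90.68°.
Offset of +150.23° east of the west edge: ((150.23 − 121.37) mod 360) = 28.86°.
28.86° ≤ 90.68° ⇒ inside.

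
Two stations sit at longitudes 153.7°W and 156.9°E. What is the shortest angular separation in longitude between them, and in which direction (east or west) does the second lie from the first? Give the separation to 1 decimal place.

Raw difference: 156.9 − -153.7 = 310.6°.
Normalise into (−180°, 180°]: 310.6° − 360° = -49.4°.
Negative ⇒ the second point lies to the west; separation 49.4°.

49.4° west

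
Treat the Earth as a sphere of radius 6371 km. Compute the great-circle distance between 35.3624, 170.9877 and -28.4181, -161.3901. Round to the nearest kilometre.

Δλ = -161.3901 − 170.9877 = -332.3778°; wrapped into (−180°, 180°]: 27.6222°.
Δφ = -28.4181 − 35.3624 = -63.7805°.
a = sin²(Δφ/2) + cos φ₁ · cos φ₂ · sin²(Δλ/2) = 0.319968.
c = 2·atan2(√a, √(1−a)) = 1.20246 rad → d = 6371·c ≈ 7660.88 km.

7661 km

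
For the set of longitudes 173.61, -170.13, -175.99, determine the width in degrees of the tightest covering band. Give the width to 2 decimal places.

16.26°

Sort the longitudes: -175.99°, -170.13°, +173.61°.
Eastward gaps between consecutive values (wrapping around): 5.86°, 343.74°, 10.40°.
Largest gap = 343.74° ⇒ minimal covering band is its complement: 360° − 343.74° = 16.26°.
Band runs from +173.61° eastward to -170.13°, crossing the antimeridian.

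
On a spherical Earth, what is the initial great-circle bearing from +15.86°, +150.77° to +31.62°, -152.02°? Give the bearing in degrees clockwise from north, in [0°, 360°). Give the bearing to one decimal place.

62.1°

Δλ = -152.02 − 150.77 = -302.79°; wrapped into (−180°, 180°]: 57.21°.
θ = atan2( sin Δλ · cos φ₂ , cos φ₁ · sin φ₂ − sin φ₁ · cos φ₂ · cos Δλ )
  = atan2(0.71586, 0.37829) = 62.146° → normalised to [0°, 360°): 62.146°.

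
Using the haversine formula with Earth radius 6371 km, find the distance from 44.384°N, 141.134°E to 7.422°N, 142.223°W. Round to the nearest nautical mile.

4520 nmi

Δλ = -142.223 − 141.134 = -283.357°; wrapped into (−180°, 180°]: 76.643°.
Δφ = 7.422 − 44.384 = -36.962°.
a = sin²(Δφ/2) + cos φ₁ · cos φ₂ · sin²(Δλ/2) = 0.372964.
c = 2·atan2(√a, √(1−a)) = 1.31391 rad → d = 6371·c ≈ 8370.91 km ≈ 4519.93 nmi.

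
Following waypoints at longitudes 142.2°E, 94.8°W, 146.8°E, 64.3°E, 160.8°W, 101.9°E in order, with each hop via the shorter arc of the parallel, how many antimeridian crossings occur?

Leg 1: +142.2° → -94.8°, shortest Δλ = 123.0° (east) — crosses 180°.
Leg 2: -94.8° → +146.8°, shortest Δλ = -118.4° (west) — crosses 180°.
Leg 3: +146.8° → +64.3°, shortest Δλ = -82.5° (west) — does not cross 180°.
Leg 4: +64.3° → -160.8°, shortest Δλ = 134.9° (east) — crosses 180°.
Leg 5: -160.8° → +101.9°, shortest Δλ = -97.3° (west) — crosses 180°.
Total crossings: 4.

4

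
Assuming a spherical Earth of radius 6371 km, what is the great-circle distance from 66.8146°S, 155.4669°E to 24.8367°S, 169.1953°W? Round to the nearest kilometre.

Δλ = -169.1953 − 155.4669 = -324.6622°; wrapped into (−180°, 180°]: 35.3378°.
Δφ = -24.8367 − -66.8146 = 41.9779°.
a = sin²(Δφ/2) + cos φ₁ · cos φ₂ · sin²(Δλ/2) = 0.161213.
c = 2·atan2(√a, √(1−a)) = 0.82634 rad → d = 6371·c ≈ 5264.60 km.

5265 km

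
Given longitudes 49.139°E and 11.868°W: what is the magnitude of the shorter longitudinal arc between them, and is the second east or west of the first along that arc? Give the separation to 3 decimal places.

61.007° west

Raw difference: -11.868 − 49.139 = -61.007°.
Normalise into (−180°, 180°]: -61.007° stays -61.007°.
Negative ⇒ the second point lies to the west; separation 61.007°.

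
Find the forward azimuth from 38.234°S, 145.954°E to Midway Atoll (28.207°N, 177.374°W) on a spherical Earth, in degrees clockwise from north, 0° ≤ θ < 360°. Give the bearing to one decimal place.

33.1°

Δλ = -177.374 − 145.954 = -323.328°; wrapped into (−180°, 180°]: 36.672°.
θ = atan2( sin Δλ · cos φ₂ , cos φ₁ · sin φ₂ − sin φ₁ · cos φ₂ · cos Δλ )
  = atan2(0.52631, 0.80870) = 33.056° → normalised to [0°, 360°): 33.056°.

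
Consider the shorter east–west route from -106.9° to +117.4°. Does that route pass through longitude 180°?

Yes

Naïve |117.4 − -106.9| = 224.3° > 180°, so the shorter arc goes the other way round — across 180°.
Signed shortest Δλ = ((117.4 − -106.9 + 180) mod 360) − 180 = -135.7°.
Going west by 135.7° from -106.9° passes through 180° before reaching +117.4°.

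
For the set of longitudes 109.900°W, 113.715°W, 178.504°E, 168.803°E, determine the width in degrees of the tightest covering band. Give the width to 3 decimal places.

Sort the longitudes: -113.715°, -109.900°, +168.803°, +178.504°.
Eastward gaps between consecutive values (wrapping around): 3.815°, 278.703°, 9.701°, 67.781°.
Largest gap = 278.703° ⇒ minimal covering band is its complement: 360° − 278.703° = 81.297°.
Band runs from +168.803° eastward to -109.900°, crossing the antimeridian.

81.297°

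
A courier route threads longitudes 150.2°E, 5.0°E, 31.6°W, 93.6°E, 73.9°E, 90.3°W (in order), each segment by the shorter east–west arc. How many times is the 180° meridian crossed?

Leg 1: +150.2° → +5.0°, shortest Δλ = -145.2° (west) — does not cross 180°.
Leg 2: +5.0° → -31.6°, shortest Δλ = -36.6° (west) — does not cross 180°.
Leg 3: -31.6° → +93.6°, shortest Δλ = 125.2° (east) — does not cross 180°.
Leg 4: +93.6° → +73.9°, shortest Δλ = -19.7° (west) — does not cross 180°.
Leg 5: +73.9° → -90.3°, shortest Δλ = -164.2° (west) — does not cross 180°.
Total crossings: 0.

0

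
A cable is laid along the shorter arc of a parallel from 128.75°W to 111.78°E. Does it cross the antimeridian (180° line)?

Yes

Naïve |111.78 − -128.75| = 240.53° > 180°, so the shorter arc goes the other way round — across 180°.
Signed shortest Δλ = ((111.78 − -128.75 + 180) mod 360) − 180 = -119.47°.
Going west by 119.47° from -128.75° passes through 180° before reaching +111.78°.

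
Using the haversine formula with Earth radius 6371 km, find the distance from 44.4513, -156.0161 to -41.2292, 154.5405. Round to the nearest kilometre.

10726 km

Δλ = 154.5405 − -156.0161 = 310.5566°; wrapped into (−180°, 180°]: -49.4434°.
Δφ = -41.2292 − 44.4513 = -85.6805°.
a = sin²(Δφ/2) + cos φ₁ · cos φ₂ · sin²(Δλ/2) = 0.556240.
c = 2·atan2(√a, √(1−a)) = 1.68351 rad → d = 6371·c ≈ 10725.67 km.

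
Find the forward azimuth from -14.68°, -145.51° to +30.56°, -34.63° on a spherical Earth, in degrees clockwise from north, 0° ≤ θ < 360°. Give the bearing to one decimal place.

Δλ = -34.63 − -145.51 = 110.88°.
θ = atan2( sin Δλ · cos φ₂ , cos φ₁ · sin φ₂ − sin φ₁ · cos φ₂ · cos Δλ )
  = atan2(0.80455, 0.41407) = 62.767° → normalised to [0°, 360°): 62.767°.

62.8°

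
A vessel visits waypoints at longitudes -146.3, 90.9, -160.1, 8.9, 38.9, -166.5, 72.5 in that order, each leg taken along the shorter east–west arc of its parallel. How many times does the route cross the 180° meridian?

4

Leg 1: -146.3° → +90.9°, shortest Δλ = -122.8° (west) — crosses 180°.
Leg 2: +90.9° → -160.1°, shortest Δλ = 109.0° (east) — crosses 180°.
Leg 3: -160.1° → +8.9°, shortest Δλ = 169.0° (east) — does not cross 180°.
Leg 4: +8.9° → +38.9°, shortest Δλ = 30.0° (east) — does not cross 180°.
Leg 5: +38.9° → -166.5°, shortest Δλ = 154.6° (east) — crosses 180°.
Leg 6: -166.5° → +72.5°, shortest Δλ = -121.0° (west) — crosses 180°.
Total crossings: 4.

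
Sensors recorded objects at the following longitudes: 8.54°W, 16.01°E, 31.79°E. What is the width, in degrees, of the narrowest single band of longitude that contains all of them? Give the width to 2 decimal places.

Sort the longitudes: -8.54°, +16.01°, +31.79°.
Eastward gaps between consecutive values (wrapping around): 24.55°, 15.78°, 319.67°.
Largest gap = 319.67° ⇒ minimal covering band is its complement: 360° − 319.67° = 40.33°.
Band runs from -8.54° eastward to +31.79°.

40.33°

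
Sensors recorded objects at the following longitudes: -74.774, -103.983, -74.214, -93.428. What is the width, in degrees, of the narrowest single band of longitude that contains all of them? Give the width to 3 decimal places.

Sort the longitudes: -103.983°, -93.428°, -74.774°, -74.214°.
Eastward gaps between consecutive values (wrapping around): 10.555°, 18.654°, 0.560°, 330.231°.
Largest gap = 330.231° ⇒ minimal covering band is its complement: 360° − 330.231° = 29.769°.
Band runs from -103.983° eastward to -74.214°.

29.769°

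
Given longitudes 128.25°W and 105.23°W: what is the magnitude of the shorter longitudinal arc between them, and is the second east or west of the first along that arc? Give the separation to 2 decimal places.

23.02° east

Raw difference: -105.23 − -128.25 = 23.02°.
Normalise into (−180°, 180°]: 23.02° stays 23.02°.
Positive ⇒ the second point lies to the east; separation 23.02°.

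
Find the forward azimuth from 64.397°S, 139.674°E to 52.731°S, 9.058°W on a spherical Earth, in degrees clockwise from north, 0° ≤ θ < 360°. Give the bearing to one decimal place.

201.2°

Δλ = -9.058 − 139.674 = -148.732°.
θ = atan2( sin Δλ · cos φ₂ , cos φ₁ · sin φ₂ − sin φ₁ · cos φ₂ · cos Δλ )
  = atan2(-0.31431, -0.81067) = -158.808° → normalised to [0°, 360°): 201.192°.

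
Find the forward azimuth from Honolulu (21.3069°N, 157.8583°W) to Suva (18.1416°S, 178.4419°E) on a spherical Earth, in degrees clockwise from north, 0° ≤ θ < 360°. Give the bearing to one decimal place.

Δλ = 178.4419 − -157.8583 = 336.3002°; wrapped into (−180°, 180°]: -23.6998°.
θ = atan2( sin Δλ · cos φ₂ , cos φ₁ · sin φ₂ − sin φ₁ · cos φ₂ · cos Δλ )
  = atan2(-0.38196, -0.60626) = -147.788° → normalised to [0°, 360°): 212.212°.

212.2°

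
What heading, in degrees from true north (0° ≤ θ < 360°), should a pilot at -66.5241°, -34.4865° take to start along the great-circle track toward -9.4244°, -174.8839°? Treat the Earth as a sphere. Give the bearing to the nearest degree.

220°

Δλ = -174.8839 − -34.4865 = -140.3974°.
θ = atan2( sin Δλ · cos φ₂ , cos φ₁ · sin φ₂ − sin φ₁ · cos φ₂ · cos Δλ )
  = atan2(-0.62885, -0.76240) = -140.483° → normalised to [0°, 360°): 219.517°.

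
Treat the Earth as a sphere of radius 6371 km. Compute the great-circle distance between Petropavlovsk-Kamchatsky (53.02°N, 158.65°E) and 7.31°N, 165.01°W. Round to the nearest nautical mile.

3266 nmi

Δλ = -165.01 − 158.65 = -323.66°; wrapped into (−180°, 180°]: 36.34°.
Δφ = 7.31 − 53.02 = -45.71°.
a = sin²(Δφ/2) + cos φ₁ · cos φ₂ · sin²(Δλ/2) = 0.208874.
c = 2·atan2(√a, √(1−a)) = 0.94930 rad → d = 6371·c ≈ 6048.00 km ≈ 3265.66 nmi.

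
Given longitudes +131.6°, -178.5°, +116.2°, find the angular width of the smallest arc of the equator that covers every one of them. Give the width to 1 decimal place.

65.3°

Sort the longitudes: -178.5°, +116.2°, +131.6°.
Eastward gaps between consecutive values (wrapping around): 294.7°, 15.4°, 49.9°.
Largest gap = 294.7° ⇒ minimal covering band is its complement: 360° − 294.7° = 65.3°.
Band runs from +116.2° eastward to -178.5°, crossing the antimeridian.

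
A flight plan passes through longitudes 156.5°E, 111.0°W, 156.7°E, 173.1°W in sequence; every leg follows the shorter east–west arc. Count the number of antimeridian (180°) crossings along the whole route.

Leg 1: +156.5° → -111.0°, shortest Δλ = 92.5° (east) — crosses 180°.
Leg 2: -111.0° → +156.7°, shortest Δλ = -92.3° (west) — crosses 180°.
Leg 3: +156.7° → -173.1°, shortest Δλ = 30.2° (east) — crosses 180°.
Total crossings: 3.

3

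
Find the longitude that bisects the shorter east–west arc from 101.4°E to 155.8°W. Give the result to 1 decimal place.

152.8°E

Signed shortest Δλ from +101.4° to -155.8° is +102.8°.
Midpoint longitude = +101.4° + (+102.8°)/2 = +101.4° + 51.4° = +152.8°.
(The naïve average (+101.4 + -155.8)/2 = -27.2° is on the wrong side of the globe.)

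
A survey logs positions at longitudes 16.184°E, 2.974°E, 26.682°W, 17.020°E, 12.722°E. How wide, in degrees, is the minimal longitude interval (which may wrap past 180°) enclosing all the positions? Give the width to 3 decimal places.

Sort the longitudes: -26.682°, +2.974°, +12.722°, +16.184°, +17.020°.
Eastward gaps between consecutive values (wrapping around): 29.656°, 9.748°, 3.462°, 0.836°, 316.298°.
Largest gap = 316.298° ⇒ minimal covering band is its complement: 360° − 316.298° = 43.702°.
Band runs from -26.682° eastward to +17.020°.

43.702°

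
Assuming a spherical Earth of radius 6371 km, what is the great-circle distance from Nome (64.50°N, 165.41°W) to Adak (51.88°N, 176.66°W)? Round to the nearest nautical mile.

834 nmi

Δλ = -176.66 − -165.41 = -11.25°.
Δφ = 51.88 − 64.50 = -12.62°.
a = sin²(Δφ/2) + cos φ₁ · cos φ₂ · sin²(Δλ/2) = 0.014633.
c = 2·atan2(√a, √(1−a)) = 0.24253 rad → d = 6371·c ≈ 1545.14 km ≈ 834.31 nmi.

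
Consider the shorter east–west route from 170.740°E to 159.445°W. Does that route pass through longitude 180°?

Yes

Naïve |-159.445 − 170.740| = 330.185° > 180°, so the shorter arc goes the other way round — across 180°.
Signed shortest Δλ = ((-159.445 − 170.740 + 180) mod 360) − 180 = 29.815°.
Going east by 29.815° from +170.740° passes through 180° before reaching -159.445°.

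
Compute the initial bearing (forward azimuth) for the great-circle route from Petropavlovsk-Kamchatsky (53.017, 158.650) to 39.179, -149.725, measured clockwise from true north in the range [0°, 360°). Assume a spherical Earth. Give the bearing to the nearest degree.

90°

Δλ = -149.725 − 158.650 = -308.375°; wrapped into (−180°, 180°]: 51.625°.
θ = atan2( sin Δλ · cos φ₂ , cos φ₁ · sin φ₂ − sin φ₁ · cos φ₂ · cos Δλ )
  = atan2(0.60771, -0.00437) = 90.412° → normalised to [0°, 360°): 90.412°.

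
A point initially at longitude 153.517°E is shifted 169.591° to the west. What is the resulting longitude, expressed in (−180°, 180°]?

Start at +153.517°; shift −169.591° → -16.074°.
-16.074° already lies in (−180°, 180°].

16.074°W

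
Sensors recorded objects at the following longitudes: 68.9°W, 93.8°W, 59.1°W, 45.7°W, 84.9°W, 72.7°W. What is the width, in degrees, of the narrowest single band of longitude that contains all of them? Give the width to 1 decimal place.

48.1°

Sort the longitudes: -93.8°, -84.9°, -72.7°, -68.9°, -59.1°, -45.7°.
Eastward gaps between consecutive values (wrapping around): 8.9°, 12.2°, 3.8°, 9.8°, 13.4°, 311.9°.
Largest gap = 311.9° ⇒ minimal covering band is its complement: 360° − 311.9° = 48.1°.
Band runs from -93.8° eastward to -45.7°.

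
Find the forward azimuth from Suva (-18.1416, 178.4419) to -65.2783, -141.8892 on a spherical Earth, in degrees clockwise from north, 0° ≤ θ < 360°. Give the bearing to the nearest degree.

Δλ = -141.8892 − 178.4419 = -320.3311°; wrapped into (−180°, 180°]: 39.6689°.
θ = atan2( sin Δλ · cos φ₂ , cos φ₁ · sin φ₂ − sin φ₁ · cos φ₂ · cos Δλ )
  = atan2(0.26697, -0.76296) = 160.715° → normalised to [0°, 360°): 160.715°.

161°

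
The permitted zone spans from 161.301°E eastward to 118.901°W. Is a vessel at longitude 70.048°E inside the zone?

No

Band width going east from +161.301° to -118.901°: ((-118.901 − 161.301) mod 360) = 79.798°.
Offset of +70.048° east of the west edge: ((70.048 − 161.301) mod 360) = 268.747°.
268.747° > 79.798° ⇒ outside.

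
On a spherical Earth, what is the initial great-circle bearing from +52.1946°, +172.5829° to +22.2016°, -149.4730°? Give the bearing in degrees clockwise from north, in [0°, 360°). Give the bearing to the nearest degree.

121°

Δλ = -149.4730 − 172.5829 = -322.0559°; wrapped into (−180°, 180°]: 37.9441°.
θ = atan2( sin Δλ · cos φ₂ , cos φ₁ · sin φ₂ − sin φ₁ · cos φ₂ · cos Δλ )
  = atan2(0.56930, -0.34526) = 121.235° → normalised to [0°, 360°): 121.235°.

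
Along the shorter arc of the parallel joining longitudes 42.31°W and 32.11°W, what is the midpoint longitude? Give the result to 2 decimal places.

Signed shortest Δλ from -42.31° to -32.11° is +10.20°.
Midpoint longitude = -42.31° + (+10.20°)/2 = -42.31° + 5.10° = -37.21°.

37.21°W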